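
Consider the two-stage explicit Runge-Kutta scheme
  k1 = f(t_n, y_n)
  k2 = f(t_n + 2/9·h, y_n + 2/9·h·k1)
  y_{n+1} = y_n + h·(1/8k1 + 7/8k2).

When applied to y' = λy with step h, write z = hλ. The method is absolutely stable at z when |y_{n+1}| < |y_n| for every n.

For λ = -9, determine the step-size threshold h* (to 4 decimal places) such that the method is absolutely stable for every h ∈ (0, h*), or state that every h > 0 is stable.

Test eqn y'=λy, z=hλ:
  k1=λy_n ⇒ h·k1=z·y_n;  k2=λ(1+2/9z)y_n ⇒ h·k2=z(1+2/9z)y_n
  y_{n+1}/y_n = 1 + 1/8z + 7/8z(1+2/9z) = 1 + z + 7/36z²
  ⇒ R(z) = 1 + z + 7/36z².

Boundary: |R(x)|=1, x<0.
x=-0.44: |R|=0.5976
R=1: x+7/36x²=0 ⇒ x=−36/7=-5.1429; min R=1−1/(4·7/36)=-0.2857>−1
Confirm numerically:
  x=-2.990: |R|=0.25165 <1
  x=-2.890: |R|=0.26598 <1
  x=-2.711: |R|=0.28193 <1
  x=-5.724: |R|=1.64681 >1
  x=-5.266: |R|=1.12609 >1
Interval (-5.1429, 0).

(-5.1429,0); λ=-9 ⇒ h* = (36/7)/9 = 0.5714.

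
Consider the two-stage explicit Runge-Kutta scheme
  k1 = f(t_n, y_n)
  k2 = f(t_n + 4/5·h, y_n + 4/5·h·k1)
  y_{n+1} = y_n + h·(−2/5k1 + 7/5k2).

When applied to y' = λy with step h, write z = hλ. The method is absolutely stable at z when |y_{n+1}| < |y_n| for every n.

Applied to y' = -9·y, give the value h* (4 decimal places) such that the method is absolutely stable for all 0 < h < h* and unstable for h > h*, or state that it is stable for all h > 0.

On y'=λy, z=hλ:
  k1=λy_n ⇒ h·k1=z·y_n;  k2=λ(1+4/5z)y_n ⇒ h·k2=z(1+4/5z)y_n
  y_{n+1}/y_n = 1 − 2/5z + 7/5z(1+4/5z) = 1 + z + 28/25z²
  Hence R(z) = 1 + z + 28/25z².

Need |R(x)|<1, x<0.
x=-1.58: |R|=2.2160
R=1: x+28/25x²=0 ⇒ x=−25/28=-0.8929; min R=1−1/(4·28/25)=0.7768>−1
Confirm numerically:
  x=-0.695: |R|=0.84599 <1
  x=-0.663: |R|=0.82932 <1
  x=-0.639: |R|=0.81832 <1
  x=-1.224: |R|=1.45396 >1
  x=-0.998: |R|=1.11752 >1
Interval (-0.8929, 0).

(-0.8929,0); λ=-9 ⇒ h* = (25/28)/9 = 0.0992.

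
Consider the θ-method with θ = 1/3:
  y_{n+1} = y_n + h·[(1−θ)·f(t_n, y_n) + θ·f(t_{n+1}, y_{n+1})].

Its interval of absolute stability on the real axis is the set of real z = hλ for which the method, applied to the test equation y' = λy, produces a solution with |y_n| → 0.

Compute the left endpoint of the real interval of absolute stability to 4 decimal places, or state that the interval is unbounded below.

z* = -6.0000.

Set f=λy, z=hλ:
  y_{n+1} = y_n + z·[2/3·y_n + 1/3·y_{n+1}] ⇒ (1 − 1/3z)y_{n+1} = (1 + 2/3z)y_n
  so R(z) = (1 + 2/3z)/(1 − 1/3z).

Find x<0 with |R(x)|<1.
x=-1.13: |R|=0.1792
R=−1: 1+2/3x = −1+1/3x ⇒ -1/3x=2 ⇒ x=2/(-1/3)=-6.0000
Confirm numerically:
  x=-5.856: |R|=0.98374 <1
  x=-4.954: |R|=0.86849 <1
  x=-3.721: |R|=0.66091 <1
  x=-2.656: |R|=0.40877 <1
  x=-6.534: |R|=1.05601 >1
  x=-6.421: |R|=1.04469 >1
So |R|<1 on (-6.0000, 0).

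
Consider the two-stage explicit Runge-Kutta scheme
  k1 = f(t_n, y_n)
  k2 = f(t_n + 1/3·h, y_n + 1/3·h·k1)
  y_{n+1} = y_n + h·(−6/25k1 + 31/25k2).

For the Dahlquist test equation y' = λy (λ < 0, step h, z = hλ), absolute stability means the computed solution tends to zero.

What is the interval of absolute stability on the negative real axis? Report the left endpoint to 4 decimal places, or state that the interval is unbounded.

z∈(-2.4194,0).

On y'=λy, z=hλ:
  k1=λy_n ⇒ h·k1=z·y_n;  k2=λ(1+1/3z)y_n ⇒ h·k2=z(1+1/3z)y_n
  y_{n+1}/y_n = 1 − 6/25z + 31/25z(1+1/3z) = 1 + z + 31/75z²
  ⇒ R(z) = 1 + z + 31/75z².

Boundary: |R(x)|=1, x<0.
x=-0.93: |R|=0.4275
R=1: x+31/75x²=0 ⇒ x=−75/31=-2.4194; min R=1−1/(4·31/75)=0.3952>−1
Confirm numerically:
  x=-2.142: |R|=0.75444 <1
  x=-1.275: |R|=0.39692 <1
  x=-1.189: |R|=0.39534 <1
  x=-3.004: |R|=1.72593 >1
  x=-2.981: |R|=1.69203 >1
So |R|<1 on (-2.4194, 0).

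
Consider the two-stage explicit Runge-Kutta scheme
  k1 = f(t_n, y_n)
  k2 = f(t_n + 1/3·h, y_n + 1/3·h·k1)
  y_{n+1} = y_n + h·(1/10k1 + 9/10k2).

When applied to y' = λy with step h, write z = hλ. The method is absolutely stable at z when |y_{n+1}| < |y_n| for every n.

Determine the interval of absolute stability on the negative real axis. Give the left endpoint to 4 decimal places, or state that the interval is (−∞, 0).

z∈(-3.3333,0).

Test eqn y'=λy, z=hλ:
  k1=λy_n ⇒ h·k1=z·y_n;  k2=λ(1+1/3z)y_n ⇒ h·k2=z(1+1/3z)y_n
  y_{n+1}/y_n = 1 + 1/10z + 9/10z(1+1/3z) = 1 + z + 3/10z²
  Hence R(z) = 1 + z + 3/10z².

Find x<0 with |R(x)|<1.
x=-0.67: |R|=0.4647
R=1: x+3/10x²=0 ⇒ x=−10/3=-3.3333; min R=1−1/(4·3/10)=0.1667>−1
Confirm numerically:
  x=-3.159: |R|=0.83478 <1
  x=-2.404: |R|=0.32976 <1
  x=-1.954: |R|=0.19143 <1
  x=-3.668: |R|=1.36827 >1
  x=-3.609: |R|=1.29846 >1
  x=-3.427: |R|=1.09630 >1
Interval (-3.3333, 0).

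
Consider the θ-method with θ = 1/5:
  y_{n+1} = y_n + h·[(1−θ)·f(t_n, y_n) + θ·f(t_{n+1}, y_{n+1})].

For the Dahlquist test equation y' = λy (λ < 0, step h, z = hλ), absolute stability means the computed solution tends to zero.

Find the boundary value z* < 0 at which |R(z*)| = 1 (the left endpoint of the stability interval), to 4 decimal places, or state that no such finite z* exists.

z* = -3.3333.

Test eqn y'=λy, z=hλ:
  y_{n+1} = y_n + z·[4/5·y_n + 1/5·y_{n+1}] ⇒ (1 − 1/5z)y_{n+1} = (1 + 4/5z)y_n
  so R(z) = (1 + 4/5z)/(1 − 1/5z).

Find x<0 with |R(x)|<1.
x=-0.94: |R|=0.2088
R=−1: 1+4/5x = −1+1/5x ⇒ -3/5x=2 ⇒ x=2/(-3/5)=-3.3333
Confirm numerically:
  x=-2.941: |R|=0.85178 <1
  x=-2.700: |R|=0.75325 <1
  x=-2.232: |R|=0.54314 <1
  x=-3.932: |R|=1.20107 >1
  x=-3.587: |R|=1.08862 >1
  x=-3.444: |R|=1.03932 >1
So |R|<1 on (-3.3333, 0).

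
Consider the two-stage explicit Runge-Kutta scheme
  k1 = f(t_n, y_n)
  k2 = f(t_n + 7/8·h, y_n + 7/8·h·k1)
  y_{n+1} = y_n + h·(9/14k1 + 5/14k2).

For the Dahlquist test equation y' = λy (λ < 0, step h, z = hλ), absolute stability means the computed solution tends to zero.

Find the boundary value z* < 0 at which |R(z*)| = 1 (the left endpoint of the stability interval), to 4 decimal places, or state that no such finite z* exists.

Test eqn y'=λy, z=hλ:
  k1=λy_n ⇒ h·k1=z·y_n;  k2=λ(1+7/8z)y_n ⇒ h·k2=z(1+7/8z)y_n
  y_{n+1}/y_n = 1 + 9/14z + 5/14z(1+7/8z) = 1 + z + 5/16z²
  ⇒ R(z) = 1 + z + 5/16z².

Boundary: |R(x)|=1, x<0.
x=-1.63: |R|=0.2003
R=1: x+5/16x²=0 ⇒ x=−16/5=-3.2000; min R=1−1/(4·5/16)=0.2000>−1
Confirm numerically:
  x=-2.895: |R|=0.72407 <1
  x=-2.740: |R|=0.60613 <1
  x=-2.208: |R|=0.31552 <1
  x=-3.640: |R|=1.50050 >1
  x=-3.400: |R|=1.21250 >1
  x=-3.228: |R|=1.02825 >1
Stable set (-3.2000, 0).

left endpoint -3.2000.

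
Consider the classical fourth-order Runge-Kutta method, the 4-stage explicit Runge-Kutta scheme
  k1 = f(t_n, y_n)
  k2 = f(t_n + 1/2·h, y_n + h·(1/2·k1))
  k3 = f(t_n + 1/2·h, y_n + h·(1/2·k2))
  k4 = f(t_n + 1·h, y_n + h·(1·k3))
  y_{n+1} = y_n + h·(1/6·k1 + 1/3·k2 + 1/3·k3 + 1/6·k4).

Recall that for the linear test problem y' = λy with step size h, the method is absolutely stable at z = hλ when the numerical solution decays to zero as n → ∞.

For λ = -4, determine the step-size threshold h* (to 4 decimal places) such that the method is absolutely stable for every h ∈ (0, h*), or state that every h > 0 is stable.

(-2.7853,0); λ=-4 ⇒ h* = 0.6963.

With y'=λy (z=hλ):
  order 4, 4-stage ⇒ R(z)=1+z+z^2/2+z^3/6+z^4/24
  (e.g. R(-1.56)=0.27083, |R|=0.27083)

Solve |R(x)|<1 on ℝ⁻.
x=-1.56: |R|=0.2708
|R(-1.69)|=0.2735 |R(-1)|=0.3750 |R(-0.53)|=0.5889
Bisect:
  x_lo=-3.5227 |R|=2.8128  x_hi=-0.1010 |R|=0.9040
  mid=-1.81185 |R|=0.28726 →hi
  mid=-2.66730 |R|=0.83619 →hi
  mid=-3.09502 |R|=1.57661 →lo
  mid=-2.88116 |R|=1.15442 →lo
  mid=-2.77423 |R|=0.98344 →hi
  mid=-2.82769 |R|=1.06583 →lo
  mid=-2.80096 |R|=1.02388 →lo
  mid=-2.78759 |R|=1.00347 →lo
  mid=-2.78091 |R|=0.99341 →hi
  mid=-2.78425 |R|=0.99843 →hi
  ...
  [-2.78530,-2.78509] ⇒ x*=-2.7853
So |R|<1 on (-2.7853, 0).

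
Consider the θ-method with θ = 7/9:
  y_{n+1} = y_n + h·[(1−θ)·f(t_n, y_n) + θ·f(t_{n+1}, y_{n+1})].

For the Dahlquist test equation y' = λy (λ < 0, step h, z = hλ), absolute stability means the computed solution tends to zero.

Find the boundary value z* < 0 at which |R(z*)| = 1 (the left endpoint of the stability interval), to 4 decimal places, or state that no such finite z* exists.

interval (−∞, 0).

Set f=λy, z=hλ:
  y_{n+1} = y_n + z·[2/9·y_n + 7/9·y_{n+1}] ⇒ (1 − 7/9z)y_{n+1} = (1 + 2/9z)y_n
  Hence R(z) = (1 + 2/9z)/(1 − 7/9z).

Find x<0 with |R(x)|<1.
x=-0.39: |R|=0.7008
x=-2: |R|=0.2174
x=-10: |R|=0.1392
x=-100: |R|=0.2694
θ=7/9≥1/2 ⇒ |1+2/9x|<|1−7/9x| ∀x<0 ⇒ interval (−∞,0).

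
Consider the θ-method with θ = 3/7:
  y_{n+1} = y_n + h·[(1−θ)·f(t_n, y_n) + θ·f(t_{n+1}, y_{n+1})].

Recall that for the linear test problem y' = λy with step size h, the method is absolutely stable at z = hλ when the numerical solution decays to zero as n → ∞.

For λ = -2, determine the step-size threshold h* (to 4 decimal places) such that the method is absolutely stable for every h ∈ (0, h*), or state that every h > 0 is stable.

(-14.0000,0); λ=-2 ⇒ h* = (14)/2 = 7.0000.

Test eqn y'=λy, z=hλ:
  y_{n+1} = y_n + z·[4/7·y_n + 3/7·y_{n+1}] ⇒ (1 − 3/7z)y_{n+1} = (1 + 4/7z)y_n
  ⇒ R(z) = (1 + 4/7z)/(1 − 3/7z).

Find x<0 with |R(x)|<1.
x=-1.69: |R|=0.0199
R=−1: 1+4/7x = −1+3/7x ⇒ -1/7x=2 ⇒ x=2/(-1/7)=-14.0000
Confirm numerically:
  x=-11.015: |R|=0.92546 <1
  x=-8.029: |R|=0.80793 <1
  x=-6.749: |R|=0.73388 <1
  x=-14.326: |R|=1.00652 >1
  x=-14.268: |R|=1.00538 >1
  x=-14.114: |R|=1.00231 >1
Interval (-14.0000, 0).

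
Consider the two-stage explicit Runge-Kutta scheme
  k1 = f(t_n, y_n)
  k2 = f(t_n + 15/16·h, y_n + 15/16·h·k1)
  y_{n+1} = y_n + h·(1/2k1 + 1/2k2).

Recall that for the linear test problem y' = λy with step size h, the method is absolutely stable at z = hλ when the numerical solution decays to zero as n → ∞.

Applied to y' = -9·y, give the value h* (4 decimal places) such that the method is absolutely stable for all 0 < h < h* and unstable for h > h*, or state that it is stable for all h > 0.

With y'=λy (z=hλ):
  k1=λy_n ⇒ h·k1=z·y_n;  k2=λ(1+15/16z)y_n ⇒ h·k2=z(1+15/16z)y_n
  y_{n+1}/y_n = 1 + 1/2z + 1/2z(1+15/16z) = 1 + z + 15/32z²
  ⇒ R(z) = 1 + z + 15/32z².

Find x<0 with |R(x)|<1.
x=-1.04: |R|=0.4670
R=1: x+15/32x²=0 ⇒ x=−32/15=-2.1333; min R=1−1/(4·15/32)=0.4667>−1
Confirm numerically:
  x=-1.656: |R|=0.62947 <1
  x=-1.592: |R|=0.59603 <1
  x=-1.559: |R|=0.58029 <1
  x=-1.249: |R|=0.48225 <1
  x=-2.488: |R|=1.41363 >1
  x=-2.378: |R|=1.27273 >1
Stable set (-2.1333, 0).

(-2.1333,0); λ=-9 ⇒ h* = (32/15)/9 = 0.2370.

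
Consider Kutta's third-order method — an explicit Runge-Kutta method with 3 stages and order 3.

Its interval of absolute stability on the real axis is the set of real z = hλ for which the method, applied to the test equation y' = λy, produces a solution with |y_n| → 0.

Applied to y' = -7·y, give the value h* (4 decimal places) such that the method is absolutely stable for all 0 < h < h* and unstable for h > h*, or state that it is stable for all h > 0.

Set f=λy, z=hλ:
  order 3, 3-stage ⇒ R(z)=1+z+z^2/2+z^3/6
  (e.g. R(-1.44)=0.09914, |R|=0.09914)

Find x<0 with |R(x)|<1.
x=-1.44: |R|=0.0991
|R(-2.87)|=1.6915 |R(-2.11)|=0.4496 |R(-1.14)|=0.2629
Bisect:
  x_lo=-3.0771 |R|=2.1987  x_hi=-0.2643 |R|=0.7676
  mid=-1.67068 |R|=0.05229 →hi
  mid=-2.37388 |R|=0.78582 →hi
  mid=-2.72548 |R|=1.38562 →lo
  mid=-2.54968 |R|=1.06177 →lo
  mid=-2.46178 |R|=0.91815 →hi
  mid=-2.50573 |R|=0.98851 →hi
  mid=-2.52771 |R|=1.02477 →lo
  mid=-2.51672 |R|=1.00655 →lo
  mid=-2.51123 |R|=0.99750 →hi
  ...
  [-2.51277,-2.51260] ⇒ x*=-2.5127
Stable set (-2.5127, 0).

(-2.5127,0); λ=-7 ⇒ h* = 0.3590.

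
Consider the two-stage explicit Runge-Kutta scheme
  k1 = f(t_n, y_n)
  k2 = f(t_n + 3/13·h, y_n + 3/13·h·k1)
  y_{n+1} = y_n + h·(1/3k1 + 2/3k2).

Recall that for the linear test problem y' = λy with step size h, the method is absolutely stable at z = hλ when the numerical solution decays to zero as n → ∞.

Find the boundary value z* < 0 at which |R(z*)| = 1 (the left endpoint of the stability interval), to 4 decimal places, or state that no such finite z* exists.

left endpoint -6.5000.

Test eqn y'=λy, z=hλ:
  k1=λy_n ⇒ h·k1=z·y_n;  k2=λ(1+3/13z)y_n ⇒ h·k2=z(1+3/13z)y_n
  y_{n+1}/y_n = 1 + 1/3z + 2/3z(1+3/13z) = 1 + z + 2/13z²
  R(z) = 1 + z + 2/13z².

Need |R(x)|<1, x<0.
x=-1.4: |R|=0.0985
R=1: x+2/13x²=0 ⇒ x=−13/2=-6.5000; min R=1−1/(4·2/13)=-0.6250>−1
Confirm numerically:
  x=-6.231: |R|=0.74213 <1
  x=-5.809: |R|=0.38246 <1
  x=-3.632: |R|=0.60255 <1
  x=-7.001: |R|=1.53962 >1
  x=-6.987: |R|=1.52349 >1
  x=-6.580: |R|=1.08098 >1
So |R|<1 on (-6.5000, 0).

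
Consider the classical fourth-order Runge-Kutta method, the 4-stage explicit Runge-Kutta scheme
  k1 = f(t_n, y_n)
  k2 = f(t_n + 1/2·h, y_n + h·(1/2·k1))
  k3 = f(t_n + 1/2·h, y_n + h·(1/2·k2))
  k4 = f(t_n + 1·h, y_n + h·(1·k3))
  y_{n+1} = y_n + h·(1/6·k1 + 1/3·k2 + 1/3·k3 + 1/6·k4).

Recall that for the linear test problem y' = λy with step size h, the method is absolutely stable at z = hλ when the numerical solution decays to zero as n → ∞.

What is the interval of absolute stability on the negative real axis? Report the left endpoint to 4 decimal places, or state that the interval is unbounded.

Test eqn y'=λy, z=hλ:
  order 4, 4-stage ⇒ R(z)=1+z+z^2/2+z^3/6+z^4/24
  (e.g. R(-1.6)=0.27040, |R|=0.27040)

Solve |R(x)|<1 on ℝ⁻.
x=-1.6: |R|=0.2704
|R(-2.49)|=0.6387 |R(-0.98)|=0.3818 |R(-0.79)|=0.4561
Bisect:
  x_lo=-3.5498 |R|=2.9117  x_hi=-0.1415 |R|=0.8681
  mid=-1.84564 |R|=0.29320 →hi
  mid=-2.69772 |R|=0.87580 →hi
  mid=-3.12376 |R|=1.64232 →lo
  mid=-2.91074 |R|=1.20621 →lo
  mid=-2.80423 |R|=1.02893 →lo
  mid=-2.75098 |R|=0.94948 →hi
  mid=-2.77761 |R|=0.98847 →hi
  ...
  [-2.78530,-2.78510] ⇒ x*=-2.7853
Interval (-2.7853, 0).

z∈(-2.7853,0).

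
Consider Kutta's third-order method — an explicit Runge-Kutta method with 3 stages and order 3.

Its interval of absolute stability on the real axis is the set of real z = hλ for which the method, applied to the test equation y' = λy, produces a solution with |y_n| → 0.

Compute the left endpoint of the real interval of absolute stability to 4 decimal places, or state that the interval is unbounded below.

left endpoint -2.5127.

Test eqn y'=λy, z=hλ:
  order 3, 3-stage ⇒ R(z)=1+z+z^2/2+z^3/6
  (e.g. R(-1.37)=0.13989, |R|=0.13989)

Find x<0 with |R(x)|<1.
x=-1.37: |R|=0.1399
|R(-1.72)|=0.0889 |R(-1.58)|=0.0108 |R(-0.63)|=0.5268
Bisect:
  x_lo=-3.1792 |R|=2.4812  x_hi=-0.2915 |R|=0.7469
  mid=-1.73535 |R|=0.10061 →hi
  mid=-2.45729 |R|=0.91112 →hi
  mid=-2.81826 |R|=1.57768 →lo
  mid=-2.63778 |R|=1.21773 →lo
  mid=-2.54753 |R|=1.05812 →lo
  mid=-2.50241 |R|=0.98309 →hi
  mid=-2.52497 |R|=1.02022 →lo
  mid=-2.51369 |R|=1.00156 →lo
  ...
  [-2.51281,-2.51264] ⇒ x*=-2.5127
So |R|<1 on (-2.5127, 0).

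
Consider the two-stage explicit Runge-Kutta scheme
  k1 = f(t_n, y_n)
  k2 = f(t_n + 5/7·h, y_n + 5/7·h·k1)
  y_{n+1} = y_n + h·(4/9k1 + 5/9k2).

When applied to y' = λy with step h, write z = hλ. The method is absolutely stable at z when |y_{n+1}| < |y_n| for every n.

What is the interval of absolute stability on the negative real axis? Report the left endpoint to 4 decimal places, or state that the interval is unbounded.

On y'=λy, z=hλ:
  k1=λy_n ⇒ h·k1=z·y_n;  k2=λ(1+5/7z)y_n ⇒ h·k2=z(1+5/7z)y_n
  y_{n+1}/y_n = 1 + 4/9z + 5/9z(1+5/7z) = 1 + z + 25/63z²
  so R(z) = 1 + z + 25/63z².

Solve |R(x)|<1 on ℝ⁻.
x=-1.6: |R|=0.4159
R=1: x+25/63x²=0 ⇒ x=−63/25=-2.5200; min R=1−1/(4·25/63)=0.3700>−1
Confirm numerically:
  x=-2.174: |R|=0.70151 <1
  x=-1.872: |R|=0.51863 <1
  x=-1.869: |R|=0.51717 <1
  x=-1.190: |R|=0.37194 <1
  x=-3.065: |R|=1.66287 >1
  x=-2.837: |R|=1.35688 >1
  x=-2.583: |R|=1.06457 >1
Interval (-2.5200, 0).

(-2.5200, 0).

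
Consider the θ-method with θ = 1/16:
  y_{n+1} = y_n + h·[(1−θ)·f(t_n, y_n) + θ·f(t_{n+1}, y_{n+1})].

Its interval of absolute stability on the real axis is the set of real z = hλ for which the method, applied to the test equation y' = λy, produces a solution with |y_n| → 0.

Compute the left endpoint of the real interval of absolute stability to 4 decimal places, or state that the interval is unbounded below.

z* = -2.2857.

On y'=λy, z=hλ:
  y_{n+1} = y_n + z·[15/16·y_n + 1/16·y_{n+1}] ⇒ (1 − 1/16z)y_{n+1} = (1 + 15/16z)y_n
  ⇒ R(z) = (1 + 15/16z)/(1 − 1/16z).

Find x<0 with |R(x)|<1.
x=-1.68: |R|=0.5204
R=−1: 1+15/16x = −1+1/16x ⇒ -7/8x=2 ⇒ x=2/(-7/8)=-2.2857
Confirm numerically:
  x=-2.216: |R|=0.94642 <1
  x=-1.698: |R|=0.53509 <1
  x=-1.643: |R|=0.49000 <1
  x=-1.303: |R|=0.20488 <1
  x=-2.842: |R|=1.41333 >1
  x=-2.497: |R|=1.15992 >1
Interval (-2.2857, 0).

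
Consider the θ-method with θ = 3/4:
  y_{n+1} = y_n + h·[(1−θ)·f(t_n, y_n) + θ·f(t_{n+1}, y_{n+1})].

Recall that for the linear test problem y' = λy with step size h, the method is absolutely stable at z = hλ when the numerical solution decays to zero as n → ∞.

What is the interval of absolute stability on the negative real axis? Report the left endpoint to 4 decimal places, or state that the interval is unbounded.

With y'=λy (z=hλ):
  y_{n+1} = y_n + z·[1/4·y_n + 3/4·y_{n+1}] ⇒ (1 − 3/4z)y_{n+1} = (1 + 1/4z)y_n
  Hence R(z) = (1 + 1/4z)/(1 − 3/4z).

Find x<0 with |R(x)|<1.
x=-0.32: |R|=0.7419
x=-2: |R|=0.2000
x=-10: |R|=0.1765
x=-100: |R|=0.3158
θ=3/4≥1/2 ⇒ |1+1/4x|<|1−3/4x| ∀x<0 ⇒ stable on all of ℝ⁻.

unbounded; (−∞, 0).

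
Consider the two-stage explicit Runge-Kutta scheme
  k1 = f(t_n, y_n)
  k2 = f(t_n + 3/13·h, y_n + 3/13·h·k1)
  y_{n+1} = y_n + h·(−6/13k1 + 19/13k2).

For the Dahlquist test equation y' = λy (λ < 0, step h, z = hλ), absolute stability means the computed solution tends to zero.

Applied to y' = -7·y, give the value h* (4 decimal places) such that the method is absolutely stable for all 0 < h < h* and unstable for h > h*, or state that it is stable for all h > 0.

Set f=λy, z=hλ:
  k1=λy_n ⇒ h·k1=z·y_n;  k2=λ(1+3/13z)y_n ⇒ h·k2=z(1+3/13z)y_n
  y_{n+1}/y_n = 1 − 6/13z + 19/13z(1+3/13z) = 1 + z + 57/169z²
  R(z) = 1 + z + 57/169z².

Find x<0 with |R(x)|<1.
x=-0.85: |R|=0.3937
R=1: x+57/169x²=0 ⇒ x=−169/57=-2.9649; min R=1−1/(4·57/169)=0.2588>−1
Confirm numerically:
  x=-2.679: |R|=0.74166 <1
  x=-2.493: |R|=0.60320 <1
  x=-1.460: |R|=0.25894 <1
  x=-3.496: |R|=1.62622 >1
  x=-3.456: |R|=1.57243 >1
  x=-3.047: |R|=1.08436 >1
So |R|<1 on (-2.9649, 0).

(-2.9649,0); λ=-7 ⇒ h* = (169/57)/7 = 0.4236.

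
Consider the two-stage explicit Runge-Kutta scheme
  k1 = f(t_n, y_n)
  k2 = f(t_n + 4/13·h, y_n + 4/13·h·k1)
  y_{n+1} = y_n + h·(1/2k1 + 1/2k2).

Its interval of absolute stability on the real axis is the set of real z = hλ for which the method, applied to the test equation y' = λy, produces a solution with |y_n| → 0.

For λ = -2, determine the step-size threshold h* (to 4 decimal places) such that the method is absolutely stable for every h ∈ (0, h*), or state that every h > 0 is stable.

(-6.5000,0); λ=-2 ⇒ h* = (13/2)/2 = 3.2500.

Test eqn y'=λy, z=hλ:
  k1=λy_n ⇒ h·k1=z·y_n;  k2=λ(1+4/13z)y_n ⇒ h·k2=z(1+4/13z)y_n
  y_{n+1}/y_n = 1 + 1/2z + 1/2z(1+4/13z) = 1 + z + 2/13z²
  R(z) = 1 + z + 2/13z².

Find x<0 with |R(x)|<1.
x=-1.54: |R|=0.1751
R=1: x+2/13x²=0 ⇒ x=−13/2=-6.5000; min R=1−1/(4·2/13)=-0.6250>−1
Confirm numerically:
  x=-5.422: |R|=0.10078 <1
  x=-5.041: |R|=0.13151 <1
  x=-4.852: |R|=0.23017 <1
  x=-4.218: |R|=0.48084 <1
  x=-6.866: |R|=1.38661 >1
  x=-6.741: |R|=1.24994 >1
Interval (-6.5000, 0).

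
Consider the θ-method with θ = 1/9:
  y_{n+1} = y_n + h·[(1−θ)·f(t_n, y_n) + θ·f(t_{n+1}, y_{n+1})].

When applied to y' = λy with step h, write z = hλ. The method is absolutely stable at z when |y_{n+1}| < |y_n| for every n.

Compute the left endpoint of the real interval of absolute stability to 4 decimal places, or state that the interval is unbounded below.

With y'=λy (z=hλ):
  y_{n+1} = y_n + z·[8/9·y_n + 1/9·y_{n+1}] ⇒ (1 − 1/9z)y_{n+1} = (1 + 8/9z)y_n
  ⇒ R(z) = (1 + 8/9z)/(1 − 1/9z).

Find x<0 with |R(x)|<1.
x=-1.05: |R|=0.0597
R=−1: 1+8/9x = −1+1/9x ⇒ -7/9x=2 ⇒ x=2/(-7/9)=-2.5714
Confirm numerically:
  x=-2.392: |R|=0.88975 <1
  x=-1.858: |R|=0.54006 <1
  x=-1.759: |R|=0.47142 <1
  x=-1.587: |R|=0.34911 <1
  x=-3.019: |R|=1.26067 >1
  x=-2.637: |R|=1.03944 >1
Interval (-2.5714, 0).

left endpoint -2.5714.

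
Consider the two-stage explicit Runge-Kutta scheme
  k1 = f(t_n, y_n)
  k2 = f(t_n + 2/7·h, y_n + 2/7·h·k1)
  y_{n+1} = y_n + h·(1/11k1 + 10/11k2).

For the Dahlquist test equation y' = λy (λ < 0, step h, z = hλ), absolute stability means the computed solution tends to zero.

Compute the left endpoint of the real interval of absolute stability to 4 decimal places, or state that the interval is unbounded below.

With y'=λy (z=hλ):
  k1=λy_n ⇒ h·k1=z·y_n;  k2=λ(1+2/7z)y_n ⇒ h·k2=z(1+2/7z)y_n
  y_{n+1}/y_n = 1 + 1/11z + 10/11z(1+2/7z) = 1 + z + 20/77z²
  so R(z) = 1 + z + 20/77z².

Need |R(x)|<1, x<0.
x=-1.62: |R|=0.0617
R=1: x+20/77x²=0 ⇒ x=−77/20=-3.8500; min R=1−1/(4·20/77)=0.0375>−1
Confirm numerically:
  x=-2.961: |R|=0.31628 <1
  x=-1.943: |R|=0.03758 <1
  x=-1.652: |R|=0.05686 <1
  x=-4.232: |R|=1.41990 >1
  x=-3.940: |R|=1.09210 >1
Stable set (-3.8500, 0).

left endpoint -3.8500.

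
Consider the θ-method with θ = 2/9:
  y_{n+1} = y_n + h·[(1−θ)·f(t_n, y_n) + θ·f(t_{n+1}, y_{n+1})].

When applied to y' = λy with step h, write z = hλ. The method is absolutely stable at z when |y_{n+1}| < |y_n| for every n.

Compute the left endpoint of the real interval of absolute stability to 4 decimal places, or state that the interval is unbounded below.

On y'=λy, z=hλ:
  y_{n+1} = y_n + z·[7/9·y_n + 2/9·y_{n+1}] ⇒ (1 − 2/9z)y_{n+1} = (1 + 7/9z)y_n
  R(z) = (1 + 7/9z)/(1 − 2/9z).

Boundary: |R(x)|=1, x<0.
x=-0.67: |R|=0.4168
R=−1: 1+7/9x = −1+2/9x ⇒ -5/9x=2 ⇒ x=2/(-5/9)=-3.6000
Confirm numerically:
  x=-2.513: |R|=0.61251 <1
  x=-1.951: |R|=0.36095 <1
  x=-1.723: |R|=0.24594 <1
  x=-3.992: |R|=1.11540 >1
  x=-3.891: |R|=1.08670 >1
  x=-3.759: |R|=1.04813 >1
So |R|<1 on (-3.6000, 0).

z* = -3.6000.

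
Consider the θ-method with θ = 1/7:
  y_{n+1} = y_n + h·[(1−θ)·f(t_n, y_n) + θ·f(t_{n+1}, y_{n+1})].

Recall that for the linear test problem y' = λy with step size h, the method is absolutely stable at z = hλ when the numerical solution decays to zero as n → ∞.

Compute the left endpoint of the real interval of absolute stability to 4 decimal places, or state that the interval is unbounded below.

z* = -2.8000.

Test eqn y'=λy, z=hλ:
  y_{n+1} = y_n + z·[6/7·y_n + 1/7·y_{n+1}] ⇒ (1 − 1/7z)y_{n+1} = (1 + 6/7z)y_n
  Hence R(z) = (1 + 6/7z)/(1 − 1/7z).

Find x<0 with |R(x)|<1.
x=-0.96: |R|=0.1558
R=−1: 1+6/7x = −1+1/7x ⇒ -5/7x=2 ⇒ x=2/(-5/7)=-2.8000
Confirm numerically:
  x=-2.008: |R|=0.56039 <1
  x=-1.688: |R|=0.36004 <1
  x=-1.339: |R|=0.12400 <1
  x=-3.306: |R|=1.24549 >1
  x=-2.915: |R|=1.05799 >1
Stable set (-2.8000, 0).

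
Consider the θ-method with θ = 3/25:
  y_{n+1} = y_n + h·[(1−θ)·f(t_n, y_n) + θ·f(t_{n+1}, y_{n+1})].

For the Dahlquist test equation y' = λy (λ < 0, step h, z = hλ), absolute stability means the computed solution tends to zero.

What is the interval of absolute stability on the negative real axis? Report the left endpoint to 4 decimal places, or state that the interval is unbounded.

z∈(-2.6316,0).

Set f=λy, z=hλ:
  y_{n+1} = y_n + z·[22/25·y_n + 3/25·y_{n+1}] ⇒ (1 − 3/25z)y_{n+1} = (1 + 22/25z)y_n
  ⇒ R(z) = (1 + 22/25z)/(1 − 3/25z).

Need |R(x)|<1, x<0.
x=-0.5: |R|=0.5283
R=−1: 1+22/25x = −1+3/25x ⇒ -19/25x=2 ⇒ x=2/(-19/25)=-2.6316
Confirm numerically:
  x=-2.278: |R|=0.78897 <1
  x=-2.268: |R|=0.78279 <1
  x=-1.318: |R|=0.13801 <1
  x=-1.105: |R|=0.02437 <1
  x=-3.140: |R|=1.28065 >1
  x=-2.853: |R|=1.12536 >1
  x=-2.819: |R|=1.10644 >1
Interval (-2.6316, 0).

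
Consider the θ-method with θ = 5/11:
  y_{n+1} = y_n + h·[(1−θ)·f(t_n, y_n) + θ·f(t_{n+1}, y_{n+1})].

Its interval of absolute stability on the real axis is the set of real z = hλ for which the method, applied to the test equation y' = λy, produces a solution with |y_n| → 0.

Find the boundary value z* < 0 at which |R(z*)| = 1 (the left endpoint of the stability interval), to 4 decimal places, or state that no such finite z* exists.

z* = -22.0000.

With y'=λy (z=hλ):
  y_{n+1} = y_n + z·[6/11·y_n + 5/11·y_{n+1}] ⇒ (1 − 5/11z)y_{n+1} = (1 + 6/11z)y_n
  ⇒ R(z) = (1 + 6/11z)/(1 − 5/11z).

Need |R(x)|<1, x<0.
x=-0.44: |R|=0.6333
R=−1: 1+6/11x = −1+5/11x ⇒ -1/11x=2 ⇒ x=2/(-1/11)=-22.0000
Confirm numerically:
  x=-16.722: |R|=0.94421 <1
  x=-15.211: |R|=0.92201 <1
  x=-13.850: |R|=0.89844 <1
  x=-22.114: |R|=1.00094 >1
  x=-22.093: |R|=1.00077 >1
  x=-22.062: |R|=1.00051 >1
So |R|<1 on (-22.0000, 0).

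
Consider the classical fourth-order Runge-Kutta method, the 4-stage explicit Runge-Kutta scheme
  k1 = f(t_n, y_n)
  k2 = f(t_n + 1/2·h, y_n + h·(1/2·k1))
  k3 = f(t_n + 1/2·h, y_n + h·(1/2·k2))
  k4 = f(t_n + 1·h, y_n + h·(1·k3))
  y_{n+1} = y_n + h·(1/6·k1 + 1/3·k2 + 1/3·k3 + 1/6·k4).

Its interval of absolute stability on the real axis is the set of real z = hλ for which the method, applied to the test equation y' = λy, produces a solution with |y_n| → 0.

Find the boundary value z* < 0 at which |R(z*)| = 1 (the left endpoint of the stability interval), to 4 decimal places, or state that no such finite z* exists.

Test eqn y'=λy, z=hλ:
  order 4, 4-stage ⇒ R(z)=1+z+z^2/2+z^3/6+z^4/24
  (e.g. R(-1.52)=0.27231, |R|=0.27231)

Boundary: |R(x)|=1, x<0.
x=-1.52: |R|=0.2723
|R(-2.95)|=1.2781 |R(-2.19)|=0.4159 |R(-1.3)|=0.2978
Bisect:
  x_lo=-3.1804 |R|=1.7785  x_hi=-0.2682 |R|=0.7648
  mid=-1.72429 |R|=0.27619 →hi
  mid=-2.45235 |R|=0.60359 →hi
  mid=-2.81637 |R|=1.04788 →lo
  mid=-2.63436 |R|=0.79529 →hi
  mid=-2.72537 |R|=0.91334 →hi
  mid=-2.77087 |R|=0.97847 →hi
  mid=-2.79362 |R|=1.01263 →lo
  mid=-2.78224 |R|=0.99541 →hi
  ...
  [-2.78544,-2.78527] ⇒ x*=-2.7853
Stable set (-2.7853, 0).

z* = -2.7853.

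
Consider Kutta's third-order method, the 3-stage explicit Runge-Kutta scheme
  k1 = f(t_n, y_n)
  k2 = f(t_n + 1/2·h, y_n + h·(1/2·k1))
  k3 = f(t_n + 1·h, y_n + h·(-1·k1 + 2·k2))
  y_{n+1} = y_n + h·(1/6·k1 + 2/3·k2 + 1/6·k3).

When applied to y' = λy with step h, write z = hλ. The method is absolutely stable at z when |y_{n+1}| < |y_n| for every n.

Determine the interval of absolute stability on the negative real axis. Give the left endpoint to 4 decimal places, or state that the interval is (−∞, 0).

On y'=λy, z=hλ:
  order 3, 3-stage ⇒ R(z)=1+z+z^2/2+z^3/6
  (e.g. R(-0.92)=0.37342, |R|=0.37342)

Need |R(x)|<1, x<0.
x=-0.92: |R|=0.3734
|R(-2.48)|=0.9470 |R(-1.85)|=0.1940 |R(-1.32)|=0.1679
Bisect:
  x_lo=-3.1337 |R|=2.3526  x_hi=-0.1708 |R|=0.8429
  mid=-1.65229 |R|=0.03906 →hi
  mid=-2.39301 |R|=0.81370 →hi
  mid=-2.76338 |R|=1.46223 →lo
  mid=-2.57820 |R|=1.11090 →lo
  mid=-2.48561 |R|=0.95593 →hi
  mid=-2.53190 |R|=1.03177 →lo
  mid=-2.50875 |R|=0.99345 →hi
  ...
  [-2.51291,-2.51273] ⇒ x*=-2.5127
So |R|<1 on (-2.5127, 0).

z∈(-2.5127,0).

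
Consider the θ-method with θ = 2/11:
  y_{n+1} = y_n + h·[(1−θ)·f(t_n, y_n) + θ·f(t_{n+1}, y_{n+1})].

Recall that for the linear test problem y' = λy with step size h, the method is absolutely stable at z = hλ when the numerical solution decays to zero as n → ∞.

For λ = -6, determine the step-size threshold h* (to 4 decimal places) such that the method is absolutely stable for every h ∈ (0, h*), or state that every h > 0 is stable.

With y'=λy (z=hλ):
  y_{n+1} = y_n + z·[9/11·y_n + 2/11·y_{n+1}] ⇒ (1 − 2/11z)y_{n+1} = (1 + 9/11z)y_n
  so R(z) = (1 + 9/11z)/(1 − 2/11z).

Boundary: |R(x)|=1, x<0.
x=-0.35: |R|=0.6709
R=−1: 1+9/11x = −1+2/11x ⇒ -7/11x=2 ⇒ x=2/(-7/11)=-3.1429
Confirm numerically:
  x=-2.812: |R|=0.86068 <1
  x=-2.125: |R|=0.53279 <1
  x=-1.800: |R|=0.35616 <1
  x=-3.624: |R|=1.18457 >1
  x=-3.522: |R|=1.14708 >1
  x=-3.465: |R|=1.12577 >1
Interval (-3.1429, 0).

(-3.1429,0); λ=-6 ⇒ h* = (22/7)/6 = 0.5238.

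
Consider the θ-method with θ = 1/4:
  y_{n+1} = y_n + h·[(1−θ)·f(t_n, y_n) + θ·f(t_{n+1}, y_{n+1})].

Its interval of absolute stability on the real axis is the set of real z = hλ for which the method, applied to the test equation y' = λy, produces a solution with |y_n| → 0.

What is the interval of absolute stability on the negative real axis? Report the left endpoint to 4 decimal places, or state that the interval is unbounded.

(-4.0000, 0).

Test eqn y'=λy, z=hλ:
  y_{n+1} = y_n + z·[3/4·y_n + 1/4·y_{n+1}] ⇒ (1 − 1/4z)y_{n+1} = (1 + 3/4z)y_n
  ⇒ R(z) = (1 + 3/4z)/(1 − 1/4z).

Boundary: |R(x)|=1, x<0.
x=-0.53: |R|=0.5320
R=−1: 1+3/4x = −1+1/4x ⇒ -1/2x=2 ⇒ x=2/(-1/2)=-4.0000
Confirm numerically:
  x=-3.760: |R|=0.93814 <1
  x=-3.290: |R|=0.80521 <1
  x=-3.270: |R|=0.79917 <1
  x=-1.623: |R|=0.15454 <1
  x=-4.097: |R|=1.02396 >1
  x=-4.034: |R|=1.00846 >1
Stable set (-4.0000, 0).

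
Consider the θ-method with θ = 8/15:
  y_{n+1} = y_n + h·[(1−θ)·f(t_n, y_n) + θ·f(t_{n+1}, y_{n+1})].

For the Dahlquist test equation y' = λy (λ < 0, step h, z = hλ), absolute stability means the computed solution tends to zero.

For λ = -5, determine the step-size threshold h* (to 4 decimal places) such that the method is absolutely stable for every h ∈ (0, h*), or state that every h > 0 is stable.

Test eqn y'=λy, z=hλ:
  y_{n+1} = y_n + z·[7/15·y_n + 8/15·y_{n+1}] ⇒ (1 − 8/15z)y_{n+1} = (1 + 7/15z)y_n
  R(z) = (1 + 7/15z)/(1 − 8/15z).

Solve |R(x)|<1 on ℝ⁻.
x=-0.63: |R|=0.5284
x=-2: |R|=0.0323
x=-10: |R|=0.5789
x=-100: |R|=0.8405
θ=8/15≥1/2 ⇒ |1+7/15x|<|1−8/15x| ∀x<0 ⇒ stable on all of ℝ⁻.

unbounded; (−∞, 0). Any h>0 works for λ=-5.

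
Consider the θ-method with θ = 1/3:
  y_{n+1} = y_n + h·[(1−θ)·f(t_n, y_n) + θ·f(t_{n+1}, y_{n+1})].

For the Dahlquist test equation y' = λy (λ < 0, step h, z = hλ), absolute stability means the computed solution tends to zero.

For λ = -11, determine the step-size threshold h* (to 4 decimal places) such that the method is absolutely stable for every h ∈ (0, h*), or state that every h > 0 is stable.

Test eqn y'=λy, z=hλ:
  y_{n+1} = y_n + z·[2/3·y_n + 1/3·y_{n+1}] ⇒ (1 − 1/3z)y_{n+1} = (1 + 2/3z)y_n
  Hence R(z) = (1 + 2/3z)/(1 − 1/3z).

Find x<0 with |R(x)|<1.
x=-0.75: |R|=0.4000
R=−1: 1+2/3x = −1+1/3x ⇒ -1/3x=2 ⇒ x=2/(-1/3)=-6.0000
Confirm numerically:
  x=-5.891: |R|=0.98774 <1
  x=-3.965: |R|=0.70782 <1
  x=-3.107: |R|=0.52628 <1
  x=-6.283: |R|=1.03049 >1
  x=-6.076: |R|=1.00837 >1
Interval (-6.0000, 0).

(-6.0000,0); λ=-11 ⇒ h* = (6)/11 = 0.5455.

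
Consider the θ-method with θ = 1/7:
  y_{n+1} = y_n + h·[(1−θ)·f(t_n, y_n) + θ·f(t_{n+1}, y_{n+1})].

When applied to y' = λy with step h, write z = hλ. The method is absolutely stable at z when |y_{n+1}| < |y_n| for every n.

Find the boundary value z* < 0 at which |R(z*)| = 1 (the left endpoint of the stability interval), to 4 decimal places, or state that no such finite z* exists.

With y'=λy (z=hλ):
  y_{n+1} = y_n + z·[6/7·y_n + 1/7·y_{n+1}] ⇒ (1 − 1/7z)y_{n+1} = (1 + 6/7z)y_n
  so R(z) = (1 + 6/7z)/(1 − 1/7z).

Need |R(x)|<1, x<0.
x=-0.78: |R|=0.2982
R=−1: 1+6/7x = −1+1/7x ⇒ -5/7x=2 ⇒ x=2/(-5/7)=-2.8000
Confirm numerically:
  x=-2.610: |R|=0.90114 <1
  x=-1.906: |R|=0.49809 <1
  x=-1.676: |R|=0.35224 <1
  x=-1.413: |R|=0.17568 <1
  x=-3.396: |R|=1.28665 >1
  x=-2.990: |R|=1.09510 >1
Stable set (-2.8000, 0).

left endpoint -2.8000.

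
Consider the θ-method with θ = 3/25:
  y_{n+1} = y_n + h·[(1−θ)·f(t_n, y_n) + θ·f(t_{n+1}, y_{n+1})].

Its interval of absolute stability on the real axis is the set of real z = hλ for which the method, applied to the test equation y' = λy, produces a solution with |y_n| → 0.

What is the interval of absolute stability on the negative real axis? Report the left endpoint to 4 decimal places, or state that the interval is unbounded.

Test eqn y'=λy, z=hλ:
  y_{n+1} = y_n + z·[22/25·y_n + 3/25·y_{n+1}] ⇒ (1 − 3/25z)y_{n+1} = (1 + 22/25z)y_n
  ⇒ R(z) = (1 + 22/25z)/(1 − 3/25z).

Need |R(x)|<1, x<0.
x=-0.44: |R|=0.5821
R=−1: 1+22/25x = −1+3/25x ⇒ -19/25x=2 ⇒ x=2/(-19/25)=-2.6316
Confirm numerically:
  x=-2.539: |R|=0.94607 <1
  x=-2.512: |R|=0.93017 <1
  x=-2.336: |R|=0.82454 <1
  x=-1.264: |R|=0.09753 <1
  x=-3.102: |R|=1.26054 >1
  x=-2.920: |R|=1.16232 >1
Interval (-2.6316, 0).

(-2.6316, 0).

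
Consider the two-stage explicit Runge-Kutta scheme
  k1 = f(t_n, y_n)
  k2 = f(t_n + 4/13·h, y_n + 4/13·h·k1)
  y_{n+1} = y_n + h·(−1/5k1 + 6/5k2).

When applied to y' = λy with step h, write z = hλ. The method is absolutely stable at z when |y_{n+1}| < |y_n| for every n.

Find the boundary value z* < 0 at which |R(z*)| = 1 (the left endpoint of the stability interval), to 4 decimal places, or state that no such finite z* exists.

z* = -2.7083.

On y'=λy, z=hλ:
  k1=λy_n ⇒ h·k1=z·y_n;  k2=λ(1+4/13z)y_n ⇒ h·k2=z(1+4/13z)y_n
  y_{n+1}/y_n = 1 − 1/5z + 6/5z(1+4/13z) = 1 + z + 24/65z²
  R(z) = 1 + z + 24/65z².

Boundary: |R(x)|=1, x<0.
x=-0.72: |R|=0.4714
R=1: x+24/65x²=0 ⇒ x=−65/24=-2.7083; min R=1−1/(4·24/65)=0.3229>−1
Confirm numerically:
  x=-2.119: |R|=0.53891 <1
  x=-1.584: |R|=0.34242 <1
  x=-1.453: |R|=0.32652 <1
  x=-2.854: |R|=1.15350 >1
  x=-2.785: |R|=1.07884 >1
So |R|<1 on (-2.7083, 0).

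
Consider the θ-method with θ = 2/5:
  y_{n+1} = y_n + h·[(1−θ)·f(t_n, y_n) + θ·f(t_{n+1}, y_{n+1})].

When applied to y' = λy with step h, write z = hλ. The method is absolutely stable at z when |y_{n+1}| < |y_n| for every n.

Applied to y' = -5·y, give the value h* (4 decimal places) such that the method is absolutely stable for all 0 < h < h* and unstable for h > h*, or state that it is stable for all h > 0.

(-10.0000,0); λ=-5 ⇒ h* = (10)/5 = 2.0000.

Test eqn y'=λy, z=hλ:
  y_{n+1} = y_n + z·[3/5·y_n + 2/5·y_{n+1}] ⇒ (1 − 2/5z)y_{n+1} = (1 + 3/5z)y_n
  ⇒ R(z) = (1 + 3/5z)/(1 − 2/5z).

Find x<0 with |R(x)|<1.
x=-1.53: |R|=0.0509
R=−1: 1+3/5x = −1+2/5x ⇒ -1/5x=2 ⇒ x=2/(-1/5)=-10.0000
Confirm numerically:
  x=-9.471: |R|=0.97790 <1
  x=-9.351: |R|=0.97262 <1
  x=-8.656: |R|=0.93976 <1
  x=-7.410: |R|=0.86932 <1
  x=-10.376: |R|=1.01460 >1
  x=-10.356: |R|=1.01385 >1
  x=-10.089: |R|=1.00353 >1
Stable set (-10.0000, 0).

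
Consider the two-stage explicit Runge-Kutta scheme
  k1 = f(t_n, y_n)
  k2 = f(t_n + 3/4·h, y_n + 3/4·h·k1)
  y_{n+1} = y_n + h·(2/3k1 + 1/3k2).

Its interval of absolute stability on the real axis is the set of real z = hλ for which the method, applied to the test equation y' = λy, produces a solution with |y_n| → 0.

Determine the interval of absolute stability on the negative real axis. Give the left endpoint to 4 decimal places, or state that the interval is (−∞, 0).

z∈(-4.0000,0).

On y'=λy, z=hλ:
  k1=λy_n ⇒ h·k1=z·y_n;  k2=λ(1+3/4z)y_n ⇒ h·k2=z(1+3/4z)y_n
  y_{n+1}/y_n = 1 + 2/3z + 1/3z(1+3/4z) = 1 + z + 1/4z²
  R(z) = 1 + z + 1/4z².

Need |R(x)|<1, x<0.
x=-0.87: |R|=0.3192
R=1: x+1/4x²=0 ⇒ x=−4=-4.0000; min R=1−1/(4·1/4)=0.0000>−1
Confirm numerically:
  x=-3.276: |R|=0.40704 <1
  x=-2.335: |R|=0.02806 <1
  x=-2.036: |R|=0.00032 <1
  x=-4.541: |R|=1.61417 >1
  x=-4.228: |R|=1.24100 >1
  x=-4.064: |R|=1.06502 >1
Interval (-4.0000, 0).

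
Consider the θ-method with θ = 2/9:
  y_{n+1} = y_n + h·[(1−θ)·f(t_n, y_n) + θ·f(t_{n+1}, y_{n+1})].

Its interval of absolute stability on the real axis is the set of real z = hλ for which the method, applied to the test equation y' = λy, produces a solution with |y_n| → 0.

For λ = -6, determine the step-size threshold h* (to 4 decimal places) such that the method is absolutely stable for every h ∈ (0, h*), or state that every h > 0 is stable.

Set f=λy, z=hλ:
  y_{n+1} = y_n + z·[7/9·y_n + 2/9·y_{n+1}] ⇒ (1 − 2/9z)y_{n+1} = (1 + 7/9z)y_n
  Hence R(z) = (1 + 7/9z)/(1 − 2/9z).

Boundary: |R(x)|=1, x<0.
x=-1.14: |R|=0.0904
R=−1: 1+7/9x = −1+2/9x ⇒ -5/9x=2 ⇒ x=2/(-5/9)=-3.6000
Confirm numerically:
  x=-3.218: |R|=0.87626 <1
  x=-2.114: |R|=0.43831 <1
  x=-1.592: |R|=0.17597 <1
  x=-4.174: |R|=1.16544 >1
  x=-3.817: |R|=1.06523 >1
Interval (-3.6000, 0).

(-3.6000,0); λ=-6 ⇒ h* = (18/5)/6 = 0.6000.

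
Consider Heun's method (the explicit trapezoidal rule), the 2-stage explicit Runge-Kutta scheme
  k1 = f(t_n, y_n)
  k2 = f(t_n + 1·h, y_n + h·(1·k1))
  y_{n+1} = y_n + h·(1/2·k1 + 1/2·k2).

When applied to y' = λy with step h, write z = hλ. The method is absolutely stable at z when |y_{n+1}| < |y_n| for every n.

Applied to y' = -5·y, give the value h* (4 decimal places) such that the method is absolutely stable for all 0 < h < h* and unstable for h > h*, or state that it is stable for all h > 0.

(-2.0000,0); λ=-5 ⇒ h* = 0.4000.

Set f=λy, z=hλ:
  order 2, 2-stage ⇒ R(z)=1+z+z^2/2
  (e.g. R(-0.89)=0.50605, |R|=0.50605)

Boundary: |R(x)|=1, x<0.
x=-0.89: |R|=0.5061
|R(-1.85)|=0.8613 |R(-1.81)|=0.8281 |R(-1.14)|=0.5098
Bisect:
  x_lo=-2.8313 |R|=2.1768  x_hi=-0.3695 |R|=0.6988
  mid=-1.60040 |R|=0.68024 →hi
  mid=-2.21584 |R|=1.23913 →lo
  mid=-1.90812 |R|=0.91234 →hi
  mid=-2.06198 |R|=1.06390 →lo
  mid=-1.98505 |R|=0.98516 →hi
  mid=-2.02351 |R|=1.02379 →lo
  mid=-2.00428 |R|=1.00429 →lo
  mid=-1.99467 |R|=0.99468 →hi
  mid=-1.99947 |R|=0.99947 →hi
  mid=-2.00188 |R|=1.00188 →lo
  ...
  [-2.00008,-1.99992] ⇒ x*=-2.0000
So |R|<1 on (-2.0000, 0).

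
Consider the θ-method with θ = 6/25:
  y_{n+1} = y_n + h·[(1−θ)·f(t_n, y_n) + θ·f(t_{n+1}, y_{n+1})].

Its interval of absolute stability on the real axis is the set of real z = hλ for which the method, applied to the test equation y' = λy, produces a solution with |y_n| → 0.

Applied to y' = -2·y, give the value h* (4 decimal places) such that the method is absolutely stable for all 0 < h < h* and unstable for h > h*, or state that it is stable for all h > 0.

With y'=λy (z=hλ):
  y_{n+1} = y_n + z·[19/25·y_n + 6/25·y_{n+1}] ⇒ (1 − 6/25z)y_{n+1} = (1 + 19/25z)y_n
  ⇒ R(z) = (1 + 19/25z)/(1 − 6/25z).

Solve |R(x)|<1 on ℝ⁻.
x=-0.5: |R|=0.5536
R=−1: 1+19/25x = −1+6/25x ⇒ -13/25x=2 ⇒ x=2/(-13/25)=-3.8462
Confirm numerically:
  x=-3.766: |R|=0.97811 <1
  x=-2.700: |R|=0.63835 <1
  x=-1.829: |R|=0.27106 <1
  x=-4.023: |R|=1.04679 >1
  x=-3.944: |R|=1.02614 >1
Stable set (-3.8462, 0).

(-3.8462,0); λ=-2 ⇒ h* = (50/13)/2 = 1.9231.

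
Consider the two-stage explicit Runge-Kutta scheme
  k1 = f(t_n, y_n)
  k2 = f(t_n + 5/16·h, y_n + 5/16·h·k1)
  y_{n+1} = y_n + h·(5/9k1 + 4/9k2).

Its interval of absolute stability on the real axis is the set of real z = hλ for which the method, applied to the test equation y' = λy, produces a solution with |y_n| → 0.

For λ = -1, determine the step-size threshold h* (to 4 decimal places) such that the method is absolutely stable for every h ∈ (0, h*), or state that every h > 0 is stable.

(-7.2000,0); λ=-1 ⇒ h* = (36/5)/1 = 7.2000.

With y'=λy (z=hλ):
  k1=λy_n ⇒ h·k1=z·y_n;  k2=λ(1+5/16z)y_n ⇒ h·k2=z(1+5/16z)y_n
  y_{n+1}/y_n = 1 + 5/9z + 4/9z(1+5/16z) = 1 + z + 5/36z²
  ⇒ R(z) = 1 + z + 5/36z².

Solve |R(x)|<1 on ℝ⁻.
x=-0.55: |R|=0.4920
R=1: x+5/36x²=0 ⇒ x=−36/5=-7.2000; min R=1−1/(4·5/36)=-0.8000>−1
Confirm numerically:
  x=-6.063: |R|=0.04255 <1
  x=-5.761: |R|=0.15140 <1
  x=-5.234: |R|=0.42917 <1
  x=-4.818: |R|=0.59395 <1
  x=-7.546: |R|=1.36263 >1
  x=-7.512: |R|=1.32552 >1
So |R|<1 on (-7.2000, 0).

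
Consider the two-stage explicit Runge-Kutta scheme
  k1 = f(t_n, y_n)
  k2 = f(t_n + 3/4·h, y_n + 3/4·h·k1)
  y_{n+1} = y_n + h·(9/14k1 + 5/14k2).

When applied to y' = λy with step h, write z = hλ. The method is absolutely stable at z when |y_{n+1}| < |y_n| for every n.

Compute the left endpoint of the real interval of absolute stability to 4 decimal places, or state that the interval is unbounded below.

Test eqn y'=λy, z=hλ:
  k1=λy_n ⇒ h·k1=z·y_n;  k2=λ(1+3/4z)y_n ⇒ h·k2=z(1+3/4z)y_n
  y_{n+1}/y_n = 1 + 9/14z + 5/14z(1+3/4z) = 1 + z + 15/56z²
  ⇒ R(z) = 1 + z + 15/56z².

Boundary: |R(x)|=1, x<0.
x=-1.11: |R|=0.2200
R=1: x+15/56x²=0 ⇒ x=−56/15=-3.7333; min R=1−1/(4·15/56)=0.0667>−1
Confirm numerically:
  x=-3.518: |R|=0.79709 <1
  x=-2.912: |R|=0.35936 <1
  x=-2.724: |R|=0.26355 <1
  x=-2.225: |R|=0.10106 <1
  x=-4.295: |R|=1.64617 >1
  x=-4.184: |R|=1.50507 >1
  x=-4.055: |R|=1.34938 >1
So |R|<1 on (-3.7333, 0).

z* = -3.7333.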